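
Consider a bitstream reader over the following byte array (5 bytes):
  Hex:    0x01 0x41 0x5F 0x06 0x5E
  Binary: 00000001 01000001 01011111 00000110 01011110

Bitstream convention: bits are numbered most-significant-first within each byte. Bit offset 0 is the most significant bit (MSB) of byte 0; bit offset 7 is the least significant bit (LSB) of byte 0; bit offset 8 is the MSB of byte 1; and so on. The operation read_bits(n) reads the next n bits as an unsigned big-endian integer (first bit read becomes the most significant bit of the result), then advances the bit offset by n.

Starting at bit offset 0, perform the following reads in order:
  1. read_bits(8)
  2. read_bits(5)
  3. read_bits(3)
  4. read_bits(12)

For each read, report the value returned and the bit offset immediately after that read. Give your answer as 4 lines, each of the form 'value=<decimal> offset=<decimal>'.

Read 1: bits[0:8] width=8 -> value=1 (bin 00000001); offset now 8 = byte 1 bit 0; 32 bits remain
Read 2: bits[8:13] width=5 -> value=8 (bin 01000); offset now 13 = byte 1 bit 5; 27 bits remain
Read 3: bits[13:16] width=3 -> value=1 (bin 001); offset now 16 = byte 2 bit 0; 24 bits remain
Read 4: bits[16:28] width=12 -> value=1520 (bin 010111110000); offset now 28 = byte 3 bit 4; 12 bits remain

Answer: value=1 offset=8
value=8 offset=13
value=1 offset=16
value=1520 offset=28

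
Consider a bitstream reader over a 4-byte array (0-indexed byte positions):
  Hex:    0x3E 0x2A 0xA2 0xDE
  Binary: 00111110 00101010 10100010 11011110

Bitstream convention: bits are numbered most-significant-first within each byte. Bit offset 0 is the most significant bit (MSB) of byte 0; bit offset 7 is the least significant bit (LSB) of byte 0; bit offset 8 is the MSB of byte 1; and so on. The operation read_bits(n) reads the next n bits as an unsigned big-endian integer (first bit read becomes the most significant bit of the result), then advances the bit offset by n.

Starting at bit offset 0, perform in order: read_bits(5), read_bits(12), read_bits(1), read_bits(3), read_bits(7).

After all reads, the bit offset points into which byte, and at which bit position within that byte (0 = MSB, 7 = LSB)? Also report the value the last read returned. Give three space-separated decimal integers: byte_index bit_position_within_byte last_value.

Answer: 3 4 45

Derivation:
Read 1: bits[0:5] width=5 -> value=7 (bin 00111); offset now 5 = byte 0 bit 5; 27 bits remain
Read 2: bits[5:17] width=12 -> value=3157 (bin 110001010101); offset now 17 = byte 2 bit 1; 15 bits remain
Read 3: bits[17:18] width=1 -> value=0 (bin 0); offset now 18 = byte 2 bit 2; 14 bits remain
Read 4: bits[18:21] width=3 -> value=4 (bin 100); offset now 21 = byte 2 bit 5; 11 bits remain
Read 5: bits[21:28] width=7 -> value=45 (bin 0101101); offset now 28 = byte 3 bit 4; 4 bits remain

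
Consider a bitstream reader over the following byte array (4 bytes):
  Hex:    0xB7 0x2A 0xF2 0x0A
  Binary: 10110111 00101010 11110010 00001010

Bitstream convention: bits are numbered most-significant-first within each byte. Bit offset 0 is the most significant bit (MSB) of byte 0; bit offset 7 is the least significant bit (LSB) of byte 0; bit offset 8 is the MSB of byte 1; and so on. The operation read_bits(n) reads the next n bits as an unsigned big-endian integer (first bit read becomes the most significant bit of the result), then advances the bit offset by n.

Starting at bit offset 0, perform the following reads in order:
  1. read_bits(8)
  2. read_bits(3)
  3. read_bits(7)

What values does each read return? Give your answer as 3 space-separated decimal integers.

Answer: 183 1 43

Derivation:
Read 1: bits[0:8] width=8 -> value=183 (bin 10110111); offset now 8 = byte 1 bit 0; 24 bits remain
Read 2: bits[8:11] width=3 -> value=1 (bin 001); offset now 11 = byte 1 bit 3; 21 bits remain
Read 3: bits[11:18] width=7 -> value=43 (bin 0101011); offset now 18 = byte 2 bit 2; 14 bits remain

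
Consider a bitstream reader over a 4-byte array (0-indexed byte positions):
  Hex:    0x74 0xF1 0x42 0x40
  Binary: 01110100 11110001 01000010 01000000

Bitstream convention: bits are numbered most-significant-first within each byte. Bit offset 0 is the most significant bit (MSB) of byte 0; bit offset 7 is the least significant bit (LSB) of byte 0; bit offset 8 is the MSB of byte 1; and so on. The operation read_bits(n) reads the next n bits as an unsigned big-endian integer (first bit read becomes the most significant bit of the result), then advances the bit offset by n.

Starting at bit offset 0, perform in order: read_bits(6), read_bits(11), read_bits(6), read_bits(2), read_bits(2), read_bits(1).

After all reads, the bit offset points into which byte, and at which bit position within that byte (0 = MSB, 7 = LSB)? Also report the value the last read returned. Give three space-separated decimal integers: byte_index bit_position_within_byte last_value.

Answer: 3 4 0

Derivation:
Read 1: bits[0:6] width=6 -> value=29 (bin 011101); offset now 6 = byte 0 bit 6; 26 bits remain
Read 2: bits[6:17] width=11 -> value=482 (bin 00111100010); offset now 17 = byte 2 bit 1; 15 bits remain
Read 3: bits[17:23] width=6 -> value=33 (bin 100001); offset now 23 = byte 2 bit 7; 9 bits remain
Read 4: bits[23:25] width=2 -> value=0 (bin 00); offset now 25 = byte 3 bit 1; 7 bits remain
Read 5: bits[25:27] width=2 -> value=2 (bin 10); offset now 27 = byte 3 bit 3; 5 bits remain
Read 6: bits[27:28] width=1 -> value=0 (bin 0); offset now 28 = byte 3 bit 4; 4 bits remain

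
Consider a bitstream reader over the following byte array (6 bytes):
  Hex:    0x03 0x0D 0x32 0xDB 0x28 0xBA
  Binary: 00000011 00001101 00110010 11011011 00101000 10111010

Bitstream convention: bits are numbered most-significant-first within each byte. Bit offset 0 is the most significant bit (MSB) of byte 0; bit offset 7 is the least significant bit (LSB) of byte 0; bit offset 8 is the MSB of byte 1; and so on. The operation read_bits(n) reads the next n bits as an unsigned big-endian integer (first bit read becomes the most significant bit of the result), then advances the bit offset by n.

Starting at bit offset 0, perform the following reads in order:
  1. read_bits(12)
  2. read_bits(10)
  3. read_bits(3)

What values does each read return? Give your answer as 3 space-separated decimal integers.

Answer: 48 844 5

Derivation:
Read 1: bits[0:12] width=12 -> value=48 (bin 000000110000); offset now 12 = byte 1 bit 4; 36 bits remain
Read 2: bits[12:22] width=10 -> value=844 (bin 1101001100); offset now 22 = byte 2 bit 6; 26 bits remain
Read 3: bits[22:25] width=3 -> value=5 (bin 101); offset now 25 = byte 3 bit 1; 23 bits remain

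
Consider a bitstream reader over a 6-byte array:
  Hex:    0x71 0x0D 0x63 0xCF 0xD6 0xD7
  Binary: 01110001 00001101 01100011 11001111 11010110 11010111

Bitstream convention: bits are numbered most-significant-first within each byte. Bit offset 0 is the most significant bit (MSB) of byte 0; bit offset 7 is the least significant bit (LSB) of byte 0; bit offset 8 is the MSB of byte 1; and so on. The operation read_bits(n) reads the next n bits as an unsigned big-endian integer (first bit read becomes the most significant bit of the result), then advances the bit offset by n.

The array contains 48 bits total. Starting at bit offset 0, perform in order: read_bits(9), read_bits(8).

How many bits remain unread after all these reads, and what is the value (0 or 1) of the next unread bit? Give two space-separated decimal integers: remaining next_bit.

Answer: 31 1

Derivation:
Read 1: bits[0:9] width=9 -> value=226 (bin 011100010); offset now 9 = byte 1 bit 1; 39 bits remain
Read 2: bits[9:17] width=8 -> value=26 (bin 00011010); offset now 17 = byte 2 bit 1; 31 bits remain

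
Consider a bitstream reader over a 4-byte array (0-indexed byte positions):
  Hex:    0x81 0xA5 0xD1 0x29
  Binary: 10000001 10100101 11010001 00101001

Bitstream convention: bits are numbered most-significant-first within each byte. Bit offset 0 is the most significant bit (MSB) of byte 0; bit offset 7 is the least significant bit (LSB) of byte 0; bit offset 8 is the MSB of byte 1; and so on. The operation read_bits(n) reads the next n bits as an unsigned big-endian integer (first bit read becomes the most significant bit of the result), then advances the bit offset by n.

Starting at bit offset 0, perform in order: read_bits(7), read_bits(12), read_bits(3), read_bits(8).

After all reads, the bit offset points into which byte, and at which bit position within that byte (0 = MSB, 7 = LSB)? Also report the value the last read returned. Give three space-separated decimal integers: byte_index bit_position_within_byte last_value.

Read 1: bits[0:7] width=7 -> value=64 (bin 1000000); offset now 7 = byte 0 bit 7; 25 bits remain
Read 2: bits[7:19] width=12 -> value=3374 (bin 110100101110); offset now 19 = byte 2 bit 3; 13 bits remain
Read 3: bits[19:22] width=3 -> value=4 (bin 100); offset now 22 = byte 2 bit 6; 10 bits remain
Read 4: bits[22:30] width=8 -> value=74 (bin 01001010); offset now 30 = byte 3 bit 6; 2 bits remain

Answer: 3 6 74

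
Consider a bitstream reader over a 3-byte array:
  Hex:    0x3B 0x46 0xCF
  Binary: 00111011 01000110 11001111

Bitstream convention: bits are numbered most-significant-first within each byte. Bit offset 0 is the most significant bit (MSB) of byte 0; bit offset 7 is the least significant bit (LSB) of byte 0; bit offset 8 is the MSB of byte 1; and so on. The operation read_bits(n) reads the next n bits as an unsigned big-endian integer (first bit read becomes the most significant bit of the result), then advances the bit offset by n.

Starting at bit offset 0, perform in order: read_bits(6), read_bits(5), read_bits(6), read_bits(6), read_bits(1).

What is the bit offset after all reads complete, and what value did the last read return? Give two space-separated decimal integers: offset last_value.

Answer: 24 1

Derivation:
Read 1: bits[0:6] width=6 -> value=14 (bin 001110); offset now 6 = byte 0 bit 6; 18 bits remain
Read 2: bits[6:11] width=5 -> value=26 (bin 11010); offset now 11 = byte 1 bit 3; 13 bits remain
Read 3: bits[11:17] width=6 -> value=13 (bin 001101); offset now 17 = byte 2 bit 1; 7 bits remain
Read 4: bits[17:23] width=6 -> value=39 (bin 100111); offset now 23 = byte 2 bit 7; 1 bits remain
Read 5: bits[23:24] width=1 -> value=1 (bin 1); offset now 24 = byte 3 bit 0; 0 bits remain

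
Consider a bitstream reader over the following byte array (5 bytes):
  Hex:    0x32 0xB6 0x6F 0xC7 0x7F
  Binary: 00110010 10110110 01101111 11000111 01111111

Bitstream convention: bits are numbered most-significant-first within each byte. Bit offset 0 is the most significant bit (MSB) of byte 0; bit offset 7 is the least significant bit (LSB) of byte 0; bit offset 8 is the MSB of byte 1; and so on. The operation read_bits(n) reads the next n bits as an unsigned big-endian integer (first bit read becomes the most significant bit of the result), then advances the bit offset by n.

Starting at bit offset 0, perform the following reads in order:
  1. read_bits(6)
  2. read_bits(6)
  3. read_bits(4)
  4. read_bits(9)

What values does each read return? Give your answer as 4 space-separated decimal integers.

Answer: 12 43 6 223

Derivation:
Read 1: bits[0:6] width=6 -> value=12 (bin 001100); offset now 6 = byte 0 bit 6; 34 bits remain
Read 2: bits[6:12] width=6 -> value=43 (bin 101011); offset now 12 = byte 1 bit 4; 28 bits remain
Read 3: bits[12:16] width=4 -> value=6 (bin 0110); offset now 16 = byte 2 bit 0; 24 bits remain
Read 4: bits[16:25] width=9 -> value=223 (bin 011011111); offset now 25 = byte 3 bit 1; 15 bits remain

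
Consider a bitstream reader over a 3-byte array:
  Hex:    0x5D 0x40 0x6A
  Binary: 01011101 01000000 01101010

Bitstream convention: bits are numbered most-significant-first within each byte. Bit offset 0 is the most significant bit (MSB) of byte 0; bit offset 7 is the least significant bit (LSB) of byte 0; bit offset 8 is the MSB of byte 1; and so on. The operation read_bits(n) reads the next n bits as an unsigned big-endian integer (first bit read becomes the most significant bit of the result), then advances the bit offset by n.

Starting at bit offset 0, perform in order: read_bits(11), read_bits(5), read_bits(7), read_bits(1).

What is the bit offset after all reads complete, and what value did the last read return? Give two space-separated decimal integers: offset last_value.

Read 1: bits[0:11] width=11 -> value=746 (bin 01011101010); offset now 11 = byte 1 bit 3; 13 bits remain
Read 2: bits[11:16] width=5 -> value=0 (bin 00000); offset now 16 = byte 2 bit 0; 8 bits remain
Read 3: bits[16:23] width=7 -> value=53 (bin 0110101); offset now 23 = byte 2 bit 7; 1 bits remain
Read 4: bits[23:24] width=1 -> value=0 (bin 0); offset now 24 = byte 3 bit 0; 0 bits remain

Answer: 24 0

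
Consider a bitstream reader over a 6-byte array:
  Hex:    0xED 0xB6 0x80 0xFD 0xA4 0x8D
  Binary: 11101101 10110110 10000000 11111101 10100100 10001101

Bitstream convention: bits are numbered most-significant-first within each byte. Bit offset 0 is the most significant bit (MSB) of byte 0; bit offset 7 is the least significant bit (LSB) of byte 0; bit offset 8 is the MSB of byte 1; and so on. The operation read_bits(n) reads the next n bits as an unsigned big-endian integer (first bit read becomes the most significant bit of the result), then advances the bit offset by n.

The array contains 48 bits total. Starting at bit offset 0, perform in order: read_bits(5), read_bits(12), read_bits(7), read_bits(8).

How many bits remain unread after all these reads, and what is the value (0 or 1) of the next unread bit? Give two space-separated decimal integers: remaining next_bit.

Answer: 16 1

Derivation:
Read 1: bits[0:5] width=5 -> value=29 (bin 11101); offset now 5 = byte 0 bit 5; 43 bits remain
Read 2: bits[5:17] width=12 -> value=2925 (bin 101101101101); offset now 17 = byte 2 bit 1; 31 bits remain
Read 3: bits[17:24] width=7 -> value=0 (bin 0000000); offset now 24 = byte 3 bit 0; 24 bits remain
Read 4: bits[24:32] width=8 -> value=253 (bin 11111101); offset now 32 = byte 4 bit 0; 16 bits remain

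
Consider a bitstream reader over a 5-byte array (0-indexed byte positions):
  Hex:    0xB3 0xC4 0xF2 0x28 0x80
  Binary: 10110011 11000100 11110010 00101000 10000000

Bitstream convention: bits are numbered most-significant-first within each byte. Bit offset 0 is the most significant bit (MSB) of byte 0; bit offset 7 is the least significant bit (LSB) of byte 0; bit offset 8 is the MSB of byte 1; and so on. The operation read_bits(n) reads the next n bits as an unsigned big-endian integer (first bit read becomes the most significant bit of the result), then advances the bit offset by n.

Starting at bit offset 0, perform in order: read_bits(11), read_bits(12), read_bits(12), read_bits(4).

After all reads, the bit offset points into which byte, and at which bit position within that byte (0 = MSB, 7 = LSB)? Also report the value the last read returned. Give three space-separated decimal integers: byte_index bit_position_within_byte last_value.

Answer: 4 7 0

Derivation:
Read 1: bits[0:11] width=11 -> value=1438 (bin 10110011110); offset now 11 = byte 1 bit 3; 29 bits remain
Read 2: bits[11:23] width=12 -> value=633 (bin 001001111001); offset now 23 = byte 2 bit 7; 17 bits remain
Read 3: bits[23:35] width=12 -> value=324 (bin 000101000100); offset now 35 = byte 4 bit 3; 5 bits remain
Read 4: bits[35:39] width=4 -> value=0 (bin 0000); offset now 39 = byte 4 bit 7; 1 bits remain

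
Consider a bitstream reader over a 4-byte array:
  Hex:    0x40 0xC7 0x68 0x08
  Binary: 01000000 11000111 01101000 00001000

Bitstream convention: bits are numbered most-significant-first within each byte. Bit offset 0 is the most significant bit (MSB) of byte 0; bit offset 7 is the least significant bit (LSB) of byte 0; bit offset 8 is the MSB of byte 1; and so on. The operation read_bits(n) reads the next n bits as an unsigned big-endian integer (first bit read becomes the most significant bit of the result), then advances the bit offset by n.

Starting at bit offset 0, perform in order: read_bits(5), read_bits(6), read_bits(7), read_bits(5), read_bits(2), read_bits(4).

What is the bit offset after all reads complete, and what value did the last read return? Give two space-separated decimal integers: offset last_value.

Read 1: bits[0:5] width=5 -> value=8 (bin 01000); offset now 5 = byte 0 bit 5; 27 bits remain
Read 2: bits[5:11] width=6 -> value=6 (bin 000110); offset now 11 = byte 1 bit 3; 21 bits remain
Read 3: bits[11:18] width=7 -> value=29 (bin 0011101); offset now 18 = byte 2 bit 2; 14 bits remain
Read 4: bits[18:23] width=5 -> value=20 (bin 10100); offset now 23 = byte 2 bit 7; 9 bits remain
Read 5: bits[23:25] width=2 -> value=0 (bin 00); offset now 25 = byte 3 bit 1; 7 bits remain
Read 6: bits[25:29] width=4 -> value=1 (bin 0001); offset now 29 = byte 3 bit 5; 3 bits remain

Answer: 29 1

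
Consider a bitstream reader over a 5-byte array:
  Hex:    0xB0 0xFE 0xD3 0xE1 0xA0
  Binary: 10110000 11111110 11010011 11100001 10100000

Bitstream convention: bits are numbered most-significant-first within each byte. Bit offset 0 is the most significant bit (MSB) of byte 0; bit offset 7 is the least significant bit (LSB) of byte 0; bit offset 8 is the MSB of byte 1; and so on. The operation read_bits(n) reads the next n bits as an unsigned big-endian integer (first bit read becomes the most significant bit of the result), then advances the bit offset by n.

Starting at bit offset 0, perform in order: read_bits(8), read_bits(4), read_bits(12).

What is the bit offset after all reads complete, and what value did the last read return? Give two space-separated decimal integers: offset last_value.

Answer: 24 3795

Derivation:
Read 1: bits[0:8] width=8 -> value=176 (bin 10110000); offset now 8 = byte 1 bit 0; 32 bits remain
Read 2: bits[8:12] width=4 -> value=15 (bin 1111); offset now 12 = byte 1 bit 4; 28 bits remain
Read 3: bits[12:24] width=12 -> value=3795 (bin 111011010011); offset now 24 = byte 3 bit 0; 16 bits remain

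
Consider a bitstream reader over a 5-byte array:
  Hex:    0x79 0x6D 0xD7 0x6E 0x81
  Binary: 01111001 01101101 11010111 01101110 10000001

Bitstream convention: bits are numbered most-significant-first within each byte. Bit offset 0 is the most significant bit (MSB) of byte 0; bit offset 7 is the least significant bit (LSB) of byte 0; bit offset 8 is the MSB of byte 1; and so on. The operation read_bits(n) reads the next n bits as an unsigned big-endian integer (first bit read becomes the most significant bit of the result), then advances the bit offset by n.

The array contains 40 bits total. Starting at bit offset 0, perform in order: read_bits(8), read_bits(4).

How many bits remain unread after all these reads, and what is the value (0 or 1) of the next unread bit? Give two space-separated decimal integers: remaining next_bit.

Answer: 28 1

Derivation:
Read 1: bits[0:8] width=8 -> value=121 (bin 01111001); offset now 8 = byte 1 bit 0; 32 bits remain
Read 2: bits[8:12] width=4 -> value=6 (bin 0110); offset now 12 = byte 1 bit 4; 28 bits remain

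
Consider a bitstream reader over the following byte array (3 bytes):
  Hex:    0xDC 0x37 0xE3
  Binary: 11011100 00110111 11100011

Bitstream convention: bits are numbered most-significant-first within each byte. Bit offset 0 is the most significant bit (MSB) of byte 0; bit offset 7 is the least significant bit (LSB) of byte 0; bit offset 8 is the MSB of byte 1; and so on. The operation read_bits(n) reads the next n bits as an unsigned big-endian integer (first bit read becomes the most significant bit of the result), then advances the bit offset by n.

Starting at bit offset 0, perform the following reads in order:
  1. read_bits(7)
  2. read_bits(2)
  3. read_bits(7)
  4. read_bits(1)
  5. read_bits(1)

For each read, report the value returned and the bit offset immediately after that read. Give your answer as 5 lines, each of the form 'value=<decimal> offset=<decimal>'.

Read 1: bits[0:7] width=7 -> value=110 (bin 1101110); offset now 7 = byte 0 bit 7; 17 bits remain
Read 2: bits[7:9] width=2 -> value=0 (bin 00); offset now 9 = byte 1 bit 1; 15 bits remain
Read 3: bits[9:16] width=7 -> value=55 (bin 0110111); offset now 16 = byte 2 bit 0; 8 bits remain
Read 4: bits[16:17] width=1 -> value=1 (bin 1); offset now 17 = byte 2 bit 1; 7 bits remain
Read 5: bits[17:18] width=1 -> value=1 (bin 1); offset now 18 = byte 2 bit 2; 6 bits remain

Answer: value=110 offset=7
value=0 offset=9
value=55 offset=16
value=1 offset=17
value=1 offset=18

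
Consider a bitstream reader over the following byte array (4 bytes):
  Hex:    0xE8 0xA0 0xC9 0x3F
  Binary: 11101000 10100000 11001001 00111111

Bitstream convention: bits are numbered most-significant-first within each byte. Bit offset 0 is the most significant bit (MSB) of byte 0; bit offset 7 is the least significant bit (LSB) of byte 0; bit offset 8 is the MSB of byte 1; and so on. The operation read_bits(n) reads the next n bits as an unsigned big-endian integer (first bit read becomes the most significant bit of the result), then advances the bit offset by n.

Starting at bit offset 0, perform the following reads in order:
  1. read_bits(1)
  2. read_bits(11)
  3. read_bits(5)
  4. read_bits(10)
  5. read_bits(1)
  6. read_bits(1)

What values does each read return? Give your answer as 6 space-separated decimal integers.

Read 1: bits[0:1] width=1 -> value=1 (bin 1); offset now 1 = byte 0 bit 1; 31 bits remain
Read 2: bits[1:12] width=11 -> value=1674 (bin 11010001010); offset now 12 = byte 1 bit 4; 20 bits remain
Read 3: bits[12:17] width=5 -> value=1 (bin 00001); offset now 17 = byte 2 bit 1; 15 bits remain
Read 4: bits[17:27] width=10 -> value=585 (bin 1001001001); offset now 27 = byte 3 bit 3; 5 bits remain
Read 5: bits[27:28] width=1 -> value=1 (bin 1); offset now 28 = byte 3 bit 4; 4 bits remain
Read 6: bits[28:29] width=1 -> value=1 (bin 1); offset now 29 = byte 3 bit 5; 3 bits remain

Answer: 1 1674 1 585 1 1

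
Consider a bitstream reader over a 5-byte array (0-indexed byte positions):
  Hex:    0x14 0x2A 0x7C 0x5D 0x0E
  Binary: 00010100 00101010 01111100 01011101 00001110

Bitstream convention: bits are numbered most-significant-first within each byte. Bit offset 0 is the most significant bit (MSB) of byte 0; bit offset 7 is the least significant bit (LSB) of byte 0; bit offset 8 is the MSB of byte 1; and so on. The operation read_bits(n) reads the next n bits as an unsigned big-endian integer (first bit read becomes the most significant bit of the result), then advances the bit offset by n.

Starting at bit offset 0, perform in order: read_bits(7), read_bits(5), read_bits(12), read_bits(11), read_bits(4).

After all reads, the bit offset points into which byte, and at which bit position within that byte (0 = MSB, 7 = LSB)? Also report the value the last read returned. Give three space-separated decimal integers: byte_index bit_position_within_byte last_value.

Read 1: bits[0:7] width=7 -> value=10 (bin 0001010); offset now 7 = byte 0 bit 7; 33 bits remain
Read 2: bits[7:12] width=5 -> value=2 (bin 00010); offset now 12 = byte 1 bit 4; 28 bits remain
Read 3: bits[12:24] width=12 -> value=2684 (bin 101001111100); offset now 24 = byte 3 bit 0; 16 bits remain
Read 4: bits[24:35] width=11 -> value=744 (bin 01011101000); offset now 35 = byte 4 bit 3; 5 bits remain
Read 5: bits[35:39] width=4 -> value=7 (bin 0111); offset now 39 = byte 4 bit 7; 1 bits remain

Answer: 4 7 7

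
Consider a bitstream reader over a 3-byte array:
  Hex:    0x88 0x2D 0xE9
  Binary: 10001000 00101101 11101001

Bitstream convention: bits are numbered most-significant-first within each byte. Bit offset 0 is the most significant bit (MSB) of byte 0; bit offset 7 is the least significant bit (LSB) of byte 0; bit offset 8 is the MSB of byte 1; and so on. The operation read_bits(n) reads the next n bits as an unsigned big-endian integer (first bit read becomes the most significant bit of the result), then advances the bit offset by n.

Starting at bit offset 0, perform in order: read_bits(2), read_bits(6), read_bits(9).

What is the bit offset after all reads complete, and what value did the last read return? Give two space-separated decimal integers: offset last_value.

Read 1: bits[0:2] width=2 -> value=2 (bin 10); offset now 2 = byte 0 bit 2; 22 bits remain
Read 2: bits[2:8] width=6 -> value=8 (bin 001000); offset now 8 = byte 1 bit 0; 16 bits remain
Read 3: bits[8:17] width=9 -> value=91 (bin 001011011); offset now 17 = byte 2 bit 1; 7 bits remain

Answer: 17 91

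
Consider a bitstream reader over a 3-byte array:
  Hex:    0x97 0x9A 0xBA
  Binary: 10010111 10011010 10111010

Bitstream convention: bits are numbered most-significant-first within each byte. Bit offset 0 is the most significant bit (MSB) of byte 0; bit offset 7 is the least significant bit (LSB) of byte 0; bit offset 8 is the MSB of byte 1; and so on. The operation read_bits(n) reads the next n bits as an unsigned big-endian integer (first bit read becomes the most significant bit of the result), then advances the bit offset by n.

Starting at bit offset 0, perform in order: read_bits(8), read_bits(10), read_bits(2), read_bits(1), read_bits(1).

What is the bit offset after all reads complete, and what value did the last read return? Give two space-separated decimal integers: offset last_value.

Read 1: bits[0:8] width=8 -> value=151 (bin 10010111); offset now 8 = byte 1 bit 0; 16 bits remain
Read 2: bits[8:18] width=10 -> value=618 (bin 1001101010); offset now 18 = byte 2 bit 2; 6 bits remain
Read 3: bits[18:20] width=2 -> value=3 (bin 11); offset now 20 = byte 2 bit 4; 4 bits remain
Read 4: bits[20:21] width=1 -> value=1 (bin 1); offset now 21 = byte 2 bit 5; 3 bits remain
Read 5: bits[21:22] width=1 -> value=0 (bin 0); offset now 22 = byte 2 bit 6; 2 bits remain

Answer: 22 0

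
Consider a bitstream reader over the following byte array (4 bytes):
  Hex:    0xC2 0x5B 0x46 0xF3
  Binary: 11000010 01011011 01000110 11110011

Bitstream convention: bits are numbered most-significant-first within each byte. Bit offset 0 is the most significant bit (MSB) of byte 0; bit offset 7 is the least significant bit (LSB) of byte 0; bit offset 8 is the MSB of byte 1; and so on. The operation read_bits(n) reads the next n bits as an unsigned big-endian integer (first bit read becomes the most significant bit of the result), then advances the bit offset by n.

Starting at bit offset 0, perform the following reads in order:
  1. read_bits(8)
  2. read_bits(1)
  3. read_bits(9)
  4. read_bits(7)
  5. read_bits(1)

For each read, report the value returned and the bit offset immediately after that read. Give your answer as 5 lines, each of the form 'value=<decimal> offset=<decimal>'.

Answer: value=194 offset=8
value=0 offset=9
value=365 offset=18
value=13 offset=25
value=1 offset=26

Derivation:
Read 1: bits[0:8] width=8 -> value=194 (bin 11000010); offset now 8 = byte 1 bit 0; 24 bits remain
Read 2: bits[8:9] width=1 -> value=0 (bin 0); offset now 9 = byte 1 bit 1; 23 bits remain
Read 3: bits[9:18] width=9 -> value=365 (bin 101101101); offset now 18 = byte 2 bit 2; 14 bits remain
Read 4: bits[18:25] width=7 -> value=13 (bin 0001101); offset now 25 = byte 3 bit 1; 7 bits remain
Read 5: bits[25:26] width=1 -> value=1 (bin 1); offset now 26 = byte 3 bit 2; 6 bits remain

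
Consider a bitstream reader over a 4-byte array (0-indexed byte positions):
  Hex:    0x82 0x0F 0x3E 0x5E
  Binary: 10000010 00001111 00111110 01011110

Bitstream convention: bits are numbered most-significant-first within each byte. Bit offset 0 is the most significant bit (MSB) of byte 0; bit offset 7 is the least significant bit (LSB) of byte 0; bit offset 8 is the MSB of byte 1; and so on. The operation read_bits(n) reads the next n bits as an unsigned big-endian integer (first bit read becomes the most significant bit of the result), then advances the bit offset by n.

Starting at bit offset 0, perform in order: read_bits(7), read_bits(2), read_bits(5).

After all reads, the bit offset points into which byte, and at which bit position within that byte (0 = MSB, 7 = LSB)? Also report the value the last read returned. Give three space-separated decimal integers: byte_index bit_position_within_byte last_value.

Read 1: bits[0:7] width=7 -> value=65 (bin 1000001); offset now 7 = byte 0 bit 7; 25 bits remain
Read 2: bits[7:9] width=2 -> value=0 (bin 00); offset now 9 = byte 1 bit 1; 23 bits remain
Read 3: bits[9:14] width=5 -> value=3 (bin 00011); offset now 14 = byte 1 bit 6; 18 bits remain

Answer: 1 6 3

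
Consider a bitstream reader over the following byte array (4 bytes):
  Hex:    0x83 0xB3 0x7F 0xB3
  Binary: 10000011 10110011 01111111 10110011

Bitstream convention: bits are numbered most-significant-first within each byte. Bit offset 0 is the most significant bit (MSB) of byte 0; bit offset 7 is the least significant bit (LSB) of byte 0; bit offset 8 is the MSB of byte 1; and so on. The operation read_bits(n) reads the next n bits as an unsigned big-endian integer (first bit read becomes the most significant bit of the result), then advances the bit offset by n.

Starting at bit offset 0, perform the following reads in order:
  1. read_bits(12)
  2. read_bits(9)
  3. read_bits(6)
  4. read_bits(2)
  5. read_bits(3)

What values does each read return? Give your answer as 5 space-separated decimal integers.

Read 1: bits[0:12] width=12 -> value=2107 (bin 100000111011); offset now 12 = byte 1 bit 4; 20 bits remain
Read 2: bits[12:21] width=9 -> value=111 (bin 001101111); offset now 21 = byte 2 bit 5; 11 bits remain
Read 3: bits[21:27] width=6 -> value=61 (bin 111101); offset now 27 = byte 3 bit 3; 5 bits remain
Read 4: bits[27:29] width=2 -> value=2 (bin 10); offset now 29 = byte 3 bit 5; 3 bits remain
Read 5: bits[29:32] width=3 -> value=3 (bin 011); offset now 32 = byte 4 bit 0; 0 bits remain

Answer: 2107 111 61 2 3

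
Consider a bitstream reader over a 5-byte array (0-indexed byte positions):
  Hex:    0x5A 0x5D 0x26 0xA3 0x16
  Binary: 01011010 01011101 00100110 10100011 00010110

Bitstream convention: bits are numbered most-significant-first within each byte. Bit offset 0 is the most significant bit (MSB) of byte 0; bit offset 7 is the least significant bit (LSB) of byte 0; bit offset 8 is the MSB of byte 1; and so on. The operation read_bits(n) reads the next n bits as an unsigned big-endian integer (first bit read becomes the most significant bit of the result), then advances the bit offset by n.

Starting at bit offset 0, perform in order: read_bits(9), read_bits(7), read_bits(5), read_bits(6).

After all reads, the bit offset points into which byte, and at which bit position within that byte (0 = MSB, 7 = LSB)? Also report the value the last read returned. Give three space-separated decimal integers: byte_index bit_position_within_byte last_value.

Answer: 3 3 53

Derivation:
Read 1: bits[0:9] width=9 -> value=180 (bin 010110100); offset now 9 = byte 1 bit 1; 31 bits remain
Read 2: bits[9:16] width=7 -> value=93 (bin 1011101); offset now 16 = byte 2 bit 0; 24 bits remain
Read 3: bits[16:21] width=5 -> value=4 (bin 00100); offset now 21 = byte 2 bit 5; 19 bits remain
Read 4: bits[21:27] width=6 -> value=53 (bin 110101); offset now 27 = byte 3 bit 3; 13 bits remain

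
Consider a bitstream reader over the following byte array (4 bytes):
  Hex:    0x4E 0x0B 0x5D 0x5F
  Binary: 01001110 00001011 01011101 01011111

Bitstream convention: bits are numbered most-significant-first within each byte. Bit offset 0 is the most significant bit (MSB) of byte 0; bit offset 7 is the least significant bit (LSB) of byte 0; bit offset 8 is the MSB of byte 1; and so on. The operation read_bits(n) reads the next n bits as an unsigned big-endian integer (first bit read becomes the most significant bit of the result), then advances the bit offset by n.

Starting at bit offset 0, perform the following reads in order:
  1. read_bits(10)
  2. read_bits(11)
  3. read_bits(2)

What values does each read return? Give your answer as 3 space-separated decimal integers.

Answer: 312 363 2

Derivation:
Read 1: bits[0:10] width=10 -> value=312 (bin 0100111000); offset now 10 = byte 1 bit 2; 22 bits remain
Read 2: bits[10:21] width=11 -> value=363 (bin 00101101011); offset now 21 = byte 2 bit 5; 11 bits remain
Read 3: bits[21:23] width=2 -> value=2 (bin 10); offset now 23 = byte 2 bit 7; 9 bits remain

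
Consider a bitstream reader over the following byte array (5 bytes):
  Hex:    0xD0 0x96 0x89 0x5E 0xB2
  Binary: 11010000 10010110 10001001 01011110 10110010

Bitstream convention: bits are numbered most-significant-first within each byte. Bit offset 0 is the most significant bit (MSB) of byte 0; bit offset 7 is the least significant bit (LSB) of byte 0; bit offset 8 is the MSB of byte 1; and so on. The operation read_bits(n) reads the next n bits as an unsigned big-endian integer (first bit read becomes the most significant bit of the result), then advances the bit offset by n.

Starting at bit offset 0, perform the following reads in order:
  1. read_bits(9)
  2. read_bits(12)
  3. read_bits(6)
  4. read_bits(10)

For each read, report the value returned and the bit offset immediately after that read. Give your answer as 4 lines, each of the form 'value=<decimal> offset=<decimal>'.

Answer: value=417 offset=9
value=721 offset=21
value=10 offset=27
value=982 offset=37

Derivation:
Read 1: bits[0:9] width=9 -> value=417 (bin 110100001); offset now 9 = byte 1 bit 1; 31 bits remain
Read 2: bits[9:21] width=12 -> value=721 (bin 001011010001); offset now 21 = byte 2 bit 5; 19 bits remain
Read 3: bits[21:27] width=6 -> value=10 (bin 001010); offset now 27 = byte 3 bit 3; 13 bits remain
Read 4: bits[27:37] width=10 -> value=982 (bin 1111010110); offset now 37 = byte 4 bit 5; 3 bits remain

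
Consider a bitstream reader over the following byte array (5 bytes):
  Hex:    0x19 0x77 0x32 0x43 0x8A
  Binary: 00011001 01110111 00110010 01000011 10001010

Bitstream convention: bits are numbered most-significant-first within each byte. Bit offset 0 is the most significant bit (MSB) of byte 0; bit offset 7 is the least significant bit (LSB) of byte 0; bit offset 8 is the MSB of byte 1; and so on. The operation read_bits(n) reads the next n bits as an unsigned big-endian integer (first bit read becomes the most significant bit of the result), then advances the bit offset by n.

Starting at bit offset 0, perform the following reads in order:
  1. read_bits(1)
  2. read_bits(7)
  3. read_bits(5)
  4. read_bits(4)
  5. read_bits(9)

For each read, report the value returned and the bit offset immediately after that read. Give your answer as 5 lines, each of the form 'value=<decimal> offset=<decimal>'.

Read 1: bits[0:1] width=1 -> value=0 (bin 0); offset now 1 = byte 0 bit 1; 39 bits remain
Read 2: bits[1:8] width=7 -> value=25 (bin 0011001); offset now 8 = byte 1 bit 0; 32 bits remain
Read 3: bits[8:13] width=5 -> value=14 (bin 01110); offset now 13 = byte 1 bit 5; 27 bits remain
Read 4: bits[13:17] width=4 -> value=14 (bin 1110); offset now 17 = byte 2 bit 1; 23 bits remain
Read 5: bits[17:26] width=9 -> value=201 (bin 011001001); offset now 26 = byte 3 bit 2; 14 bits remain

Answer: value=0 offset=1
value=25 offset=8
value=14 offset=13
value=14 offset=17
value=201 offset=26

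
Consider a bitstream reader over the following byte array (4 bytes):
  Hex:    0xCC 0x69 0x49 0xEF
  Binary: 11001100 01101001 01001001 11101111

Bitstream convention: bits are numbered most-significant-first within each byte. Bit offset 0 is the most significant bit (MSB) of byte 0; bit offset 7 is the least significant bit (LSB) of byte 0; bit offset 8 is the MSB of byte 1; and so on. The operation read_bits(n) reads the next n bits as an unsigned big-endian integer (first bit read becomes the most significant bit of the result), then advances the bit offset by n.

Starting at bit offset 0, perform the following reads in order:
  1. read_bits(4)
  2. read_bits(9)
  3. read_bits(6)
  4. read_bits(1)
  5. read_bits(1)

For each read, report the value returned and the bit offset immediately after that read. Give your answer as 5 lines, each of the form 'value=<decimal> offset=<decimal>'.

Answer: value=12 offset=4
value=397 offset=13
value=10 offset=19
value=0 offset=20
value=1 offset=21

Derivation:
Read 1: bits[0:4] width=4 -> value=12 (bin 1100); offset now 4 = byte 0 bit 4; 28 bits remain
Read 2: bits[4:13] width=9 -> value=397 (bin 110001101); offset now 13 = byte 1 bit 5; 19 bits remain
Read 3: bits[13:19] width=6 -> value=10 (bin 001010); offset now 19 = byte 2 bit 3; 13 bits remain
Read 4: bits[19:20] width=1 -> value=0 (bin 0); offset now 20 = byte 2 bit 4; 12 bits remain
Read 5: bits[20:21] width=1 -> value=1 (bin 1); offset now 21 = byte 2 bit 5; 11 bits remain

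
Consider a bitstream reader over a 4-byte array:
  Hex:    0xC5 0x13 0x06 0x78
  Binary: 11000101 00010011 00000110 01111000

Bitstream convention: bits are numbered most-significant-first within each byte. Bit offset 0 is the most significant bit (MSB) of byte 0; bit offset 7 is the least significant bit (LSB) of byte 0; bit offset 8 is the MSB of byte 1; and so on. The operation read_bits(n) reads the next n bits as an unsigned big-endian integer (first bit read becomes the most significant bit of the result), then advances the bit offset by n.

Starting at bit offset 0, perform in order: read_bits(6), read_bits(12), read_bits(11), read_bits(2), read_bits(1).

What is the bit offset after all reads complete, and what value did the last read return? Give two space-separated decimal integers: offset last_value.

Answer: 32 0

Derivation:
Read 1: bits[0:6] width=6 -> value=49 (bin 110001); offset now 6 = byte 0 bit 6; 26 bits remain
Read 2: bits[6:18] width=12 -> value=1100 (bin 010001001100); offset now 18 = byte 2 bit 2; 14 bits remain
Read 3: bits[18:29] width=11 -> value=207 (bin 00011001111); offset now 29 = byte 3 bit 5; 3 bits remain
Read 4: bits[29:31] width=2 -> value=0 (bin 00); offset now 31 = byte 3 bit 7; 1 bits remain
Read 5: bits[31:32] width=1 -> value=0 (bin 0); offset now 32 = byte 4 bit 0; 0 bits remain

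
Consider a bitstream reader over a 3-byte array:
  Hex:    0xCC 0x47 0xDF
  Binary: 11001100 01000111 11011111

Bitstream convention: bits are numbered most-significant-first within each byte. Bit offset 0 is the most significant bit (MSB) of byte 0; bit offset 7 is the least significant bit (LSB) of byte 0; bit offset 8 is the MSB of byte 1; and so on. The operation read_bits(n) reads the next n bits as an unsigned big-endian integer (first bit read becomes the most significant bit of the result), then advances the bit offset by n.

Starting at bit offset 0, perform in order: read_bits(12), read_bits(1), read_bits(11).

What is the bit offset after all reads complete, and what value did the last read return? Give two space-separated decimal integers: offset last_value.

Read 1: bits[0:12] width=12 -> value=3268 (bin 110011000100); offset now 12 = byte 1 bit 4; 12 bits remain
Read 2: bits[12:13] width=1 -> value=0 (bin 0); offset now 13 = byte 1 bit 5; 11 bits remain
Read 3: bits[13:24] width=11 -> value=2015 (bin 11111011111); offset now 24 = byte 3 bit 0; 0 bits remain

Answer: 24 2015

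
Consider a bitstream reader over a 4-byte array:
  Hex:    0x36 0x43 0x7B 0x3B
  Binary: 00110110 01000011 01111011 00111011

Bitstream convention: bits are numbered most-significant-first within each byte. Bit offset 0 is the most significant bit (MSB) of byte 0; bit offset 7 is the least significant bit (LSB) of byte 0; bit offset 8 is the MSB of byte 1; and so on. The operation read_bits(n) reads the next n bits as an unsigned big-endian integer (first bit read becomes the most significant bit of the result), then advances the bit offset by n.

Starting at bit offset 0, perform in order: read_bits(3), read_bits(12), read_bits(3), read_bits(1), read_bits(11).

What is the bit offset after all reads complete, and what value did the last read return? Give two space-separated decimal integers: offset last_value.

Answer: 30 1742

Derivation:
Read 1: bits[0:3] width=3 -> value=1 (bin 001); offset now 3 = byte 0 bit 3; 29 bits remain
Read 2: bits[3:15] width=12 -> value=2849 (bin 101100100001); offset now 15 = byte 1 bit 7; 17 bits remain
Read 3: bits[15:18] width=3 -> value=5 (bin 101); offset now 18 = byte 2 bit 2; 14 bits remain
Read 4: bits[18:19] width=1 -> value=1 (bin 1); offset now 19 = byte 2 bit 3; 13 bits remain
Read 5: bits[19:30] width=11 -> value=1742 (bin 11011001110); offset now 30 = byte 3 bit 6; 2 bits remain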